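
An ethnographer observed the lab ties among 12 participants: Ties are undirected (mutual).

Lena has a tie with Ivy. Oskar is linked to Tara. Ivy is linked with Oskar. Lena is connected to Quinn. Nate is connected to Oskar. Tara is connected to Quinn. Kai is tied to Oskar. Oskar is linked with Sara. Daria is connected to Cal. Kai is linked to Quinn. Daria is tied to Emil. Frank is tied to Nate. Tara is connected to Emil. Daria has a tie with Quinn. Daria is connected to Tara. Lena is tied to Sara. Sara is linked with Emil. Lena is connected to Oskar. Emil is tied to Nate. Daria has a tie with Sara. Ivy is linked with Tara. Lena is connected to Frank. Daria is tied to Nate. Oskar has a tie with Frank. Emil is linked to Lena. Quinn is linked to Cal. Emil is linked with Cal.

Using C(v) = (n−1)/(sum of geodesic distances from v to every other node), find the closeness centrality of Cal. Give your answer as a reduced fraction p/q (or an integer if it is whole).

Distances from Cal: Daria:1, Emil:1, Frank:3, Ivy:3, Kai:2, Lena:2, Nate:2, Oskar:3, Quinn:1, Sara:2, Tara:2. Sum = 22.
n = 12, so closeness = 11/22 = 1/2.

1/2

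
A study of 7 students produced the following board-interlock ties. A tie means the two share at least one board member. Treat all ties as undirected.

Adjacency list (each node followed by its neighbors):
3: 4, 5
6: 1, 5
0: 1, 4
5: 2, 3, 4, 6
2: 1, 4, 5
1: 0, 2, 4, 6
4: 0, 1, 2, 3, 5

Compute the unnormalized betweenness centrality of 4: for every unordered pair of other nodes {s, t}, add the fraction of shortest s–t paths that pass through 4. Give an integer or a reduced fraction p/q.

Pairs whose geodesics pass through 4 — 1–5: 1/3; 1–3: 1; 5–0: 1; 0–3: 1; 0–2: 1/2; 3–2: 1/2.
All other pairs contribute 0.
Summing the contributions gives betweenness(4) = 13/3.

13/3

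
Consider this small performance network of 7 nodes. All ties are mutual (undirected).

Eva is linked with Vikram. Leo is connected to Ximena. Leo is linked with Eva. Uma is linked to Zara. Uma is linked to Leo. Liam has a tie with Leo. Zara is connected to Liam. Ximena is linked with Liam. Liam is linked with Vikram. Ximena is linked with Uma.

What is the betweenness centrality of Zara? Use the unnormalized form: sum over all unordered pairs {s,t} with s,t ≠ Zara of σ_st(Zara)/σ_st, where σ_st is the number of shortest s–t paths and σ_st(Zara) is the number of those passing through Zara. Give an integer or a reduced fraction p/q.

Pairs whose geodesics pass through Zara — Vikram–Uma: 1/4; Liam–Uma: 1/3.
All other pairs contribute 0.
Summing the contributions gives betweenness(Zara) = 7/12.

7/12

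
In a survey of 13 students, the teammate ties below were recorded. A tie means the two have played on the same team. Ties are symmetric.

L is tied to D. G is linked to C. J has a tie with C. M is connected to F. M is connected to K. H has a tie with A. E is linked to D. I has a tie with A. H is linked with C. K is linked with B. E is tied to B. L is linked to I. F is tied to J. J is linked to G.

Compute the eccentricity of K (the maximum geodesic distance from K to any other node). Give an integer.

6

Distances from K: A:6, B:1, C:4, D:3, E:2, F:2, G:4, H:5, I:5, J:3, L:4, M:1.
The largest is 6 (to A), so the eccentricity of K is 6.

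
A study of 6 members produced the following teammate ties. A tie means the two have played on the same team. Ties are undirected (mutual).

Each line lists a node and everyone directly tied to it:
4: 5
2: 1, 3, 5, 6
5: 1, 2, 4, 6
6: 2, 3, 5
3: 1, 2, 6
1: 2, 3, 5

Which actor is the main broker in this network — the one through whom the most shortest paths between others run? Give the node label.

5

Unnormalized betweenness of each node: 1:2/3, 2:1, 3:1/3, 4:0, 5:13/3, 6:2/3.
5 has the largest value, 13/3, making it the main broker — the node through which the most shortest paths run.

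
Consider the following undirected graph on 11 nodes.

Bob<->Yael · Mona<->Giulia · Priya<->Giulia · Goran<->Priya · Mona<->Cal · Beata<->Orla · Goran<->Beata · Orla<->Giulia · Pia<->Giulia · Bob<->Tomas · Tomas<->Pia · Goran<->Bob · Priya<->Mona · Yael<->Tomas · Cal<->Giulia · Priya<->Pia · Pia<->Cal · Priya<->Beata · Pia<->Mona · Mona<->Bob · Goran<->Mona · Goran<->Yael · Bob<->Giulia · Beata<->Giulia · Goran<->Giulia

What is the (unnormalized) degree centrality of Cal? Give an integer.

3

Cal is directly tied to Giulia, Mona, and Pia. That is 3 neighbors, so the degree of Cal is 3.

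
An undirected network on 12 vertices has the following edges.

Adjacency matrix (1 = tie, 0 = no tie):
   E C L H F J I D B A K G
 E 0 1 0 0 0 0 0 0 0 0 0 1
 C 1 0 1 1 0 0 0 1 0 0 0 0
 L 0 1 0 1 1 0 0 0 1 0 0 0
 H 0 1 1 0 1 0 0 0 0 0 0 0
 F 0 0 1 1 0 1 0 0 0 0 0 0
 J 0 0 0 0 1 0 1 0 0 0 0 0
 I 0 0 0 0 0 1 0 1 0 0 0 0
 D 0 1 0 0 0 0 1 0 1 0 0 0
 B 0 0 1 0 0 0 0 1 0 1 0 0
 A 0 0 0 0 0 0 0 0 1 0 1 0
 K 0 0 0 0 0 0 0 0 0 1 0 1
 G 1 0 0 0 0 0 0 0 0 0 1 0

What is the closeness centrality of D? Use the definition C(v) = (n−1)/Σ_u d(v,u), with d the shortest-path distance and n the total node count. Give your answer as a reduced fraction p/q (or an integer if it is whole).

Distances from D: A:2, B:1, C:1, E:2, F:3, G:3, H:2, I:1, J:2, K:3, L:2. Sum = 22.
n = 12, so closeness = 11/22 = 1/2.

1/2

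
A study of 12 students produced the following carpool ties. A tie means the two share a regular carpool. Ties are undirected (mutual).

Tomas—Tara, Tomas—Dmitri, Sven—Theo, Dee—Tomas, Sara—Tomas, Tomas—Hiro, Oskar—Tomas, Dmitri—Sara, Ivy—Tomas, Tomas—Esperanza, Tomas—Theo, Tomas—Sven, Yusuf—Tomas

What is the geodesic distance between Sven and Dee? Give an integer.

One shortest route is Sven – Tomas – Dee, which uses 2 edges, and Sven and Dee are not directly tied, so nothing shorter exists. So d(Sven,Dee) = 2.

2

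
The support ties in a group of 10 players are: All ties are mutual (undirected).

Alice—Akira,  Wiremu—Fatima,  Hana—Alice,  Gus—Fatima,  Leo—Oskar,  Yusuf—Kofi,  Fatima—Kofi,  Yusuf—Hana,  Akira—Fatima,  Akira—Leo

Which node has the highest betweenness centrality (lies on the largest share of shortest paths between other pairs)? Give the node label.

Unnormalized betweenness of each node: Akira:19, Alice:6, Fatima:20, Gus:0, Hana:3, Kofi:6, Leo:8, Oskar:0, Wiremu:0, Yusuf:3.
Fatima has the largest value, 20, making it the main broker — the node through which the most shortest paths run.

Fatima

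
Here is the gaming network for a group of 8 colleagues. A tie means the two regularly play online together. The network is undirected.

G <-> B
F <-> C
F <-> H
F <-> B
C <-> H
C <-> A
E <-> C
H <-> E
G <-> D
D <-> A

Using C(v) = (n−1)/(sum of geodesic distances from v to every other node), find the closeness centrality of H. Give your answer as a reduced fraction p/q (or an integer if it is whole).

Distances from H: A:2, B:2, C:1, D:3, E:1, F:1, G:3. Sum = 13.
n = 8, so closeness = 7/13.

7/13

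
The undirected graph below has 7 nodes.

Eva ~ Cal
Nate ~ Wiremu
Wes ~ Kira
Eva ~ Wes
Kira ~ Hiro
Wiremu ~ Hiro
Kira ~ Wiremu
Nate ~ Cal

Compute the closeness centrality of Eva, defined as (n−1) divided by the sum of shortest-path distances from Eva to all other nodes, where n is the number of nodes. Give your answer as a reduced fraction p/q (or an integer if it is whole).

Distances from Eva: Cal:1, Hiro:3, Kira:2, Nate:2, Wes:1, Wiremu:3. Sum = 12.
n = 7, so closeness = 6/12 = 1/2.

1/2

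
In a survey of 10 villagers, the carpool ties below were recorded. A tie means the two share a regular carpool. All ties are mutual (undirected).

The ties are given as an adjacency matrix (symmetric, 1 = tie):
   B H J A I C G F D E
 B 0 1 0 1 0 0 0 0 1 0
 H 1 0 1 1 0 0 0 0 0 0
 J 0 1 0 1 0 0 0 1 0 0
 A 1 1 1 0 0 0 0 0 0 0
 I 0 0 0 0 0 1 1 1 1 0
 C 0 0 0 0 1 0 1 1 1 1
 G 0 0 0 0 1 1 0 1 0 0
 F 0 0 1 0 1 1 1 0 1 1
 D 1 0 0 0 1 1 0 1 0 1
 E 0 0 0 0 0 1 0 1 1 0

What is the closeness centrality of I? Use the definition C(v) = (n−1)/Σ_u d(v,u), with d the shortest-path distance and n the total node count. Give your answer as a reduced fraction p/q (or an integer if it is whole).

Distances from I: A:3, B:2, C:1, D:1, E:2, F:1, G:1, H:3, J:2. Sum = 16.
n = 10, so closeness = 9/16.

9/16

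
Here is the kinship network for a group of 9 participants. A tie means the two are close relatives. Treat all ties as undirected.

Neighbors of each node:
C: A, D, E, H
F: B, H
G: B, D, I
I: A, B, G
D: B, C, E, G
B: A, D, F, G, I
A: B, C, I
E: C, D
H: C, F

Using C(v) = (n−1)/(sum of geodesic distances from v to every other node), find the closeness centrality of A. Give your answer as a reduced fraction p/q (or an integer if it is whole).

Distances from A: B:1, C:1, D:2, E:2, F:2, G:2, H:2, I:1. Sum = 13.
n = 9, so closeness = 8/13.

8/13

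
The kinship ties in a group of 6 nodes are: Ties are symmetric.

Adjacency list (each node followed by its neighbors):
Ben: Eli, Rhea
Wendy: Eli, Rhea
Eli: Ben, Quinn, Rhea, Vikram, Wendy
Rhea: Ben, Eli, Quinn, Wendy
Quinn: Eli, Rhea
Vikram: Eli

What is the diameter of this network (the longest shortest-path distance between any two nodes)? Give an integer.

Eccentricity of each node (its greatest distance to any other): Ben:2, Eli:1, Quinn:2, Rhea:2, Vikram:2, Wendy:2.
The maximum eccentricity is 2, realized for instance by the pair Quinn–Ben via Quinn – Eli – Ben. So the diameter is 2.

2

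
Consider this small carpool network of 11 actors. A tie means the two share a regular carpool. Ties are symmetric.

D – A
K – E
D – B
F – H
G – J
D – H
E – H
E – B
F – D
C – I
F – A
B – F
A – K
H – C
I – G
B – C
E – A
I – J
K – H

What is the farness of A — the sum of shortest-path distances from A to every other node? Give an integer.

25

Distances from A: B:2, C:3, D:1, E:1, F:1, G:5, H:2, I:4, J:5, K:1.
Sum = 2 + 3 + 1 + 1 + 1 + 5 + 2 + 4 + 5 + 1 = 25.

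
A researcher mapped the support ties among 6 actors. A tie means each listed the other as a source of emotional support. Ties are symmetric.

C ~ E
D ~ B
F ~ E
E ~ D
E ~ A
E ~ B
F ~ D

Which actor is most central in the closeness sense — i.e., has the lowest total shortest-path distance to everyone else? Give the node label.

Farness (sum of distances to all others) for each node — A:9, B:8, C:9, D:7, E:5, F:8.
The smallest farness is 5, for E, so E has the highest closeness.

E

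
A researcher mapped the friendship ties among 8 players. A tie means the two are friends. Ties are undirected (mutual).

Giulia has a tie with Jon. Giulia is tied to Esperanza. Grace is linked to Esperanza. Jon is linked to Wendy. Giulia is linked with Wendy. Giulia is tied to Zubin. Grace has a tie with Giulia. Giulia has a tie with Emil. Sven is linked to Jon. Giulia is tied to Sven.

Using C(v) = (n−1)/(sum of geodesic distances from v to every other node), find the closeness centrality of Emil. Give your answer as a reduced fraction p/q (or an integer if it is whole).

Distances from Emil: Esperanza:2, Giulia:1, Grace:2, Jon:2, Sven:2, Wendy:2, Zubin:2. Sum = 13.
n = 8, so closeness = 7/13.

7/13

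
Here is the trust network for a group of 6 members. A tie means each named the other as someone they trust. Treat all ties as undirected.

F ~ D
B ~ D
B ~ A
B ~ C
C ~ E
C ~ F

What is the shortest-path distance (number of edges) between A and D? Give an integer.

2

One shortest route is A – B – D, which uses 2 edges, and A and D are not directly tied, so nothing shorter exists. So d(A,D) = 2.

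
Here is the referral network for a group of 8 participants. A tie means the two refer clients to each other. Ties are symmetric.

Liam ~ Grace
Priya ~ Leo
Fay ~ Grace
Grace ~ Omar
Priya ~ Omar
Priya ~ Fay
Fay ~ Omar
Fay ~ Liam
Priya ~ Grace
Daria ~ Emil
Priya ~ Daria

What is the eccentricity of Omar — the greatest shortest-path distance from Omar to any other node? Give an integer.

Distances from Omar: Daria:2, Emil:3, Fay:1, Grace:1, Leo:2, Liam:2, Priya:1.
The largest is 3 (to Emil), so the eccentricity of Omar is 3.

3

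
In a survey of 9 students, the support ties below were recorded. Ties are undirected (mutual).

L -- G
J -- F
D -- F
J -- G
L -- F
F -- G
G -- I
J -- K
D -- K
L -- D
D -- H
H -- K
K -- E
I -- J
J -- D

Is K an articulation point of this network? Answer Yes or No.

Yes

Removing K leaves {D, F, G, H, I, J, and L} with no path to {E}, so the network splits into 2 components. K is a cut vertex.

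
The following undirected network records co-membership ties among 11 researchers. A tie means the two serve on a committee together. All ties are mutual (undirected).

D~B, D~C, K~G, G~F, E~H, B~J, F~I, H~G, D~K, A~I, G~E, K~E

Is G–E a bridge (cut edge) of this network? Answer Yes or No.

No

Even without that edge, G still reaches E via G – H – E, so the network stays connected. Not a bridge.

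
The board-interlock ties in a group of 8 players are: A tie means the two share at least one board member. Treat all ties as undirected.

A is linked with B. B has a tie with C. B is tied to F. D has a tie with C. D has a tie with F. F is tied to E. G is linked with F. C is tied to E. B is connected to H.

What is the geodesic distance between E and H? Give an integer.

3

One shortest route is E – C – B – H, which uses 3 edges, and at distance 2 from E we only reach {B, D, G}, which does not include H. So d(E,H) = 3.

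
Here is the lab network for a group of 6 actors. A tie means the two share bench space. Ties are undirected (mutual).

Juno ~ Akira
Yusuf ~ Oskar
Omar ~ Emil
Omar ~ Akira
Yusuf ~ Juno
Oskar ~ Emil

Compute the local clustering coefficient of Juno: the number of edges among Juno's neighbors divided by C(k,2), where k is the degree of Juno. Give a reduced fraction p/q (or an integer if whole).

Juno's neighbors: Akira and Yusuf (k = 2).
Possible neighbor pairs: C(2,2) = 1. Edges among them: none → e = 0.
Clustering(Juno) = 0/1.

0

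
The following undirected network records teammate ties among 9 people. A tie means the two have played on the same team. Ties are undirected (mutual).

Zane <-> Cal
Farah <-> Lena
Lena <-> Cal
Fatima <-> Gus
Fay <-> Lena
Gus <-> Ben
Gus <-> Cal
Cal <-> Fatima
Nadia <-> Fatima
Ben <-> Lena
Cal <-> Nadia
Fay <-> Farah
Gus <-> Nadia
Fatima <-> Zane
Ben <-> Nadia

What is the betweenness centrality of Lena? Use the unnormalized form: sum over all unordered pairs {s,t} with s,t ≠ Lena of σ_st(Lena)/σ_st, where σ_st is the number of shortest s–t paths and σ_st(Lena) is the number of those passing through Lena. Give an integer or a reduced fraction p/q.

188/15

Pairs whose geodesics pass through Lena — Nadia–Fay: 2/2; Nadia–Farah: 2/2; Zane–Ben: 1/5; Zane–Fay: 1; Zane–Farah: 1; Fatima–Fay: 1; Fatima–Farah: 1; Ben–Cal: 1/3; Ben–Fay: 1; Ben–Farah: 1; Gus–Fay: 2/2; Gus–Farah: 2/2; Cal–Fay: 1; Cal–Farah: 1.
All other pairs contribute 0.
Summing the contributions gives betweenness(Lena) = 188/15.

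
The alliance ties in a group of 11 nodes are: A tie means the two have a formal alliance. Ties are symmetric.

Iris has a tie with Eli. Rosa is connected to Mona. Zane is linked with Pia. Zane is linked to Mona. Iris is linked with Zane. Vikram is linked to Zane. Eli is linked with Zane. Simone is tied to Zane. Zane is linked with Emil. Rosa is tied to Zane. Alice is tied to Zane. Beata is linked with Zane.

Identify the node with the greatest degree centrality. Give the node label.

Degrees — Alice:1, Beata:1, Eli:2, Emil:1, Iris:2, Mona:2, Pia:1, Rosa:2, Simone:1, Vikram:1, Zane:10.
The maximum is 10, attained only by Zane.

Zane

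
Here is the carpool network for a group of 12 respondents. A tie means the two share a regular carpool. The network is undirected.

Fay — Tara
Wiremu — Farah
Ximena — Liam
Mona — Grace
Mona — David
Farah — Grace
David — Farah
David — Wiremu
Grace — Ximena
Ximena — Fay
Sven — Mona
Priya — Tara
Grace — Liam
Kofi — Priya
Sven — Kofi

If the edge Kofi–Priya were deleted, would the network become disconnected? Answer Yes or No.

No

Even without that edge, Kofi still reaches Priya via Kofi – Sven – Mona – Grace – Ximena – Fay – Tara – Priya, so the network stays connected. Not a bridge.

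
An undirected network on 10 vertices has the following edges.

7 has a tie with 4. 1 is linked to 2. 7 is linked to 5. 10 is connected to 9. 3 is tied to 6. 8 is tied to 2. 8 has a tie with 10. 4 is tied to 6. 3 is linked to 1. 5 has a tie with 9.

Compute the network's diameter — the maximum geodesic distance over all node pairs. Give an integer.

Eccentricity of each node (its greatest distance to any other): 1:5, 2:5, 3:5, 4:5, 5:5, 6:5, 7:5, 8:5, 9:5, 10:5.
The maximum eccentricity is 5, realized for instance by the pair 6–10 via 6 – 4 – 7 – 5 – 9 – 10. So the diameter is 5.

5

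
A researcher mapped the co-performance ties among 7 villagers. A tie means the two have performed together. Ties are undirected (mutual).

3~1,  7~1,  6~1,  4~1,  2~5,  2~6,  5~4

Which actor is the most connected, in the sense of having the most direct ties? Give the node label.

Degrees — 1:4, 2:2, 3:1, 4:2, 5:2, 6:2, 7:1.
The maximum is 4, attained only by 1.

1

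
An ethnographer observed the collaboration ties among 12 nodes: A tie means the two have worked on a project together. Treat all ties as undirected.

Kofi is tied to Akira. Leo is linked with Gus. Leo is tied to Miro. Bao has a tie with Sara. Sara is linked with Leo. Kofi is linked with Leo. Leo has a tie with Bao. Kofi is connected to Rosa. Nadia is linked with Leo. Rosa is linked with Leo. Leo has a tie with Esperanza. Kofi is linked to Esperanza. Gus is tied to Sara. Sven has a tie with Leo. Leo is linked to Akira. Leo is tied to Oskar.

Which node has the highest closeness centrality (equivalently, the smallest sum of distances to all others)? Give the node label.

Farness (sum of distances to all others) for each node — Akira:20, Bao:20, Esperanza:20, Gus:20, Kofi:18, Leo:11, Miro:21, Nadia:21, Oskar:21, Rosa:20, Sara:19, Sven:21.
The smallest farness is 11, for Leo, so Leo has the highest closeness.

Leo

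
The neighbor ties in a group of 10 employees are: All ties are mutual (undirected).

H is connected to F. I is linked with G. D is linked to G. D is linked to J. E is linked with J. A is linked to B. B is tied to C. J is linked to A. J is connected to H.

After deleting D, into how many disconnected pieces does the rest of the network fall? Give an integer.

2

Without D, the remaining ties split the others into: {A, B, C, E, F, H, J}; {G, I}.
That's 2 separate components.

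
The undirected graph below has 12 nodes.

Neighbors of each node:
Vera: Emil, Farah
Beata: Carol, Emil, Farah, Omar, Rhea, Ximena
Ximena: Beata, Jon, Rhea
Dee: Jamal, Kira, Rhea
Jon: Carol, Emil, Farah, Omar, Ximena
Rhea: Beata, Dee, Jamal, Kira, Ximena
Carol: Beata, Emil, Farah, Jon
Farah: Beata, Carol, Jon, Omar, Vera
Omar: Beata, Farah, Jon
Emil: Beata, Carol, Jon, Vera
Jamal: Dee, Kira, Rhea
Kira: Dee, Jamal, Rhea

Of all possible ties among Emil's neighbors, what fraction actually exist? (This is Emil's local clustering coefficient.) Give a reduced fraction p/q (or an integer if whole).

1/3

Emil's neighbors: Beata, Carol, Jon, and Vera (k = 4).
Possible neighbor pairs: C(4,2) = 6. Edges among them: Beata–Carol, Carol–Jon → e = 2.
Clustering(Emil) = 2/6 = 1/3.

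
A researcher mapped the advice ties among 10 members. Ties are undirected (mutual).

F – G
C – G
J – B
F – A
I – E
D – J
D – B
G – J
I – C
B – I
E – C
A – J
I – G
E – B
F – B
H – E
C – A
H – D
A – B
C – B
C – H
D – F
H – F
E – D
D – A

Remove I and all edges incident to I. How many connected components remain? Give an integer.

1

I's neighbors (B, C, E, and G) remain reachable from one another through other ties, so the rest of the network stays in one piece.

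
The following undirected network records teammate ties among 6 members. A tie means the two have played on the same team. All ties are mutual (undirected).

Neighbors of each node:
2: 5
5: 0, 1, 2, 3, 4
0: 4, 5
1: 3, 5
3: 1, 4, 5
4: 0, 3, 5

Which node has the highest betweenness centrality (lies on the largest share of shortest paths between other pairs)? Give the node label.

Unnormalized betweenness of each node: 0:0, 1:0, 2:0, 3:1/2, 4:1/2, 5:6.
5 has the largest value, 6, making it the main broker — the node through which the most shortest paths run.

5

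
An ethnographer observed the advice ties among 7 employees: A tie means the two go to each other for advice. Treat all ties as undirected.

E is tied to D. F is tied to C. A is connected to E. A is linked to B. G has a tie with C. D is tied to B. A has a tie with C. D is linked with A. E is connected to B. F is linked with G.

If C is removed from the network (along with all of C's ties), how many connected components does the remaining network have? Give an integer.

2

Without C, the remaining ties split the others into: {A, B, D, E}; {F, G}.
That's 2 separate components.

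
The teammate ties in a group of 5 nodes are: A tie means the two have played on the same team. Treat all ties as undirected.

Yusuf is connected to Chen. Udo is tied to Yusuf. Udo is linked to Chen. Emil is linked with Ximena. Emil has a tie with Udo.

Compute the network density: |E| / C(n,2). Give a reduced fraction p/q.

There are 5 edges and 5 nodes, so the maximum possible is C(5,2) = 10.
Density = 5/10 = 1/2.

1/2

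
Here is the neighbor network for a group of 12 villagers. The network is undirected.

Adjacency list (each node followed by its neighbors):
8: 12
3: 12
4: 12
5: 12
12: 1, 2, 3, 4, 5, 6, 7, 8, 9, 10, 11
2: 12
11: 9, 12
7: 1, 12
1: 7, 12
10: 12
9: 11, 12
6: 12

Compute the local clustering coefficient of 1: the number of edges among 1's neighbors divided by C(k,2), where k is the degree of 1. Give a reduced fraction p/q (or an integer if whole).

1's neighbors: 7 and 12 (k = 2).
Possible neighbor pairs: C(2,2) = 1. Edges among them: 7–12 → e = 1.
Clustering(1) = 1/1.

1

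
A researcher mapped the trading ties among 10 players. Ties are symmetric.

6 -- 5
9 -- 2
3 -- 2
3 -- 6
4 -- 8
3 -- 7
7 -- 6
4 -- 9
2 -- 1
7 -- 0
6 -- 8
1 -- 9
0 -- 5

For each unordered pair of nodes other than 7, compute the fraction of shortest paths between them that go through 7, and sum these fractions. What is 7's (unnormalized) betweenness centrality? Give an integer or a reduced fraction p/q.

11/2

Pairs whose geodesics pass through 7 — 4–0: 1/2; 9–0: 1; 1–0: 1; 2–0: 1; 3–0: 1; 0–6: 1/2; 0–8: 1/2.
All other pairs contribute 0.
Summing the contributions gives betweenness(7) = 11/2.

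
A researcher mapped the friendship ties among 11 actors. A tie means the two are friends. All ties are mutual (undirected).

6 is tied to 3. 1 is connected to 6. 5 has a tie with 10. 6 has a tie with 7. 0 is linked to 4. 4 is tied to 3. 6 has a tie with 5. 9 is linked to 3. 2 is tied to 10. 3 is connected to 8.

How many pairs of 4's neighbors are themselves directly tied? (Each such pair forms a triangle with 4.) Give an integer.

4's neighbors are 0 and 3, but none of them are tied to each other, so no triangle contains 4.

0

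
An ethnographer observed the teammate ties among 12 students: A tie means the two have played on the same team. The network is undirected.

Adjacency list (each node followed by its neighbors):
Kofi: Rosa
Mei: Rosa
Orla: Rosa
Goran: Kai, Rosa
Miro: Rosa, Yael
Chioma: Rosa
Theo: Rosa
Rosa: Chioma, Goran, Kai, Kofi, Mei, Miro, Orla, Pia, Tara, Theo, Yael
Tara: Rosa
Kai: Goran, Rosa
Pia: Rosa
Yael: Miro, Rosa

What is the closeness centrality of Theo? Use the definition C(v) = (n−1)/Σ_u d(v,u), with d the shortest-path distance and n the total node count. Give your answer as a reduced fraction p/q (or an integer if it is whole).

11/21

Distances from Theo: Chioma:2, Goran:2, Kai:2, Kofi:2, Mei:2, Miro:2, Orla:2, Pia:2, Rosa:1, Tara:2, Yael:2. Sum = 21.
n = 12, so closeness = 11/21.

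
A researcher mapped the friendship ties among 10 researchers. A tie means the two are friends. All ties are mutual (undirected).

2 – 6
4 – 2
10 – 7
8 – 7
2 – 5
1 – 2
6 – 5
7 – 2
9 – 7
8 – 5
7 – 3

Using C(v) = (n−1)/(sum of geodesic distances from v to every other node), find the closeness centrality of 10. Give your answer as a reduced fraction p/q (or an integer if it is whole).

Distances from 10: 1:3, 2:2, 3:2, 4:3, 5:3, 6:3, 7:1, 8:2, 9:2. Sum = 21.
n = 10, so closeness = 9/21 = 3/7.

3/7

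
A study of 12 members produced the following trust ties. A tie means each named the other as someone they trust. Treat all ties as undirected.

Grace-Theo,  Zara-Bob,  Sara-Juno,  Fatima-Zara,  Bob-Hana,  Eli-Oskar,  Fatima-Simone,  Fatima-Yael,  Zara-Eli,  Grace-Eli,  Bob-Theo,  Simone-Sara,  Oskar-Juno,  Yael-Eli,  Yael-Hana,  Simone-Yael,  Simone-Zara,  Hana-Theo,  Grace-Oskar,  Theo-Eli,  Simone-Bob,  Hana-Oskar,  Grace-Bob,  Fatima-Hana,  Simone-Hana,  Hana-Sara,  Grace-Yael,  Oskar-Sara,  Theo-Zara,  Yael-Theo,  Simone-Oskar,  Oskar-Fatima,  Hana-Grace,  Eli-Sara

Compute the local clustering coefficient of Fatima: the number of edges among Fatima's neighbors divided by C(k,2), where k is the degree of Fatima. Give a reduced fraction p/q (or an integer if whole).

3/5

Fatima's neighbors: Hana, Oskar, Simone, Yael, and Zara (k = 5).
Possible neighbor pairs: C(5,2) = 10. Edges among them: Hana–Oskar, Hana–Simone, Hana–Yael, Oskar–Simone, Simone–Yael, Simone–Zara → e = 6.
Clustering(Fatima) = 6/10 = 3/5.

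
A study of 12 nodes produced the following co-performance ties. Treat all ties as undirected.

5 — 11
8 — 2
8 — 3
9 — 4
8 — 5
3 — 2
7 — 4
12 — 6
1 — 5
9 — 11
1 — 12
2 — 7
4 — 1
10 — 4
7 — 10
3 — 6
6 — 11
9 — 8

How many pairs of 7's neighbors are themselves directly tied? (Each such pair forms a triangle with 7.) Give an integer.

7's neighbors: 2, 4, and 10.
Neighbor pairs that are themselves tied: 7–4–10. Each forms one triangle with 7, for 1 in total.

1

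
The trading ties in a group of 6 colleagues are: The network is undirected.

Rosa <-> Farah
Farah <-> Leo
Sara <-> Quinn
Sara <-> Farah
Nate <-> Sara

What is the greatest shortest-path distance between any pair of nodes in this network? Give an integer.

Eccentricity of each node (its greatest distance to any other): Farah:2, Leo:3, Nate:3, Quinn:3, Rosa:3, Sara:2.
The maximum eccentricity is 3, realized for instance by the pair Nate–Leo via Nate – Sara – Farah – Leo. So the diameter is 3.

3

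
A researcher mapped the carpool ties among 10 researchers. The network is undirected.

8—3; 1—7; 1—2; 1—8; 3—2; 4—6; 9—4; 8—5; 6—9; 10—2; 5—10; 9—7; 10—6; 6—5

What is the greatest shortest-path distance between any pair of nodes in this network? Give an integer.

4

Eccentricity of each node (its greatest distance to any other): 1:3, 2:3, 3:4, 4:4, 5:3, 6:3, 7:3, 8:3, 9:4, 10:3.
The maximum eccentricity is 4, realized for instance by the pair 3–4 via 3 – 2 – 10 – 6 – 4. So the diameter is 4.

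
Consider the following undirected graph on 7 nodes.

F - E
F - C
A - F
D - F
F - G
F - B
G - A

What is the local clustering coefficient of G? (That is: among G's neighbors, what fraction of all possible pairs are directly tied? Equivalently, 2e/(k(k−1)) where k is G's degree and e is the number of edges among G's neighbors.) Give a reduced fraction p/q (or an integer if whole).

G's neighbors: A and F (k = 2).
Possible neighbor pairs: C(2,2) = 1. Edges among them: A–F → e = 1.
Clustering(G) = 1/1.

1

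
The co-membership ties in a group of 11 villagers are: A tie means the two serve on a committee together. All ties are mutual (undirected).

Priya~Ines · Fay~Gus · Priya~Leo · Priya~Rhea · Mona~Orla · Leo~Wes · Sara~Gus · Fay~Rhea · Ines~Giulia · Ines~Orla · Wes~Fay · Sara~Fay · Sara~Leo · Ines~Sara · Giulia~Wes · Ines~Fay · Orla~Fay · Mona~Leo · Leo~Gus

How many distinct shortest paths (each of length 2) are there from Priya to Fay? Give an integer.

The shortest distance is 2. The length-2 paths are: Priya–Ines–Fay; Priya–Rhea–Fay.
That gives 2 distinct shortest paths.

2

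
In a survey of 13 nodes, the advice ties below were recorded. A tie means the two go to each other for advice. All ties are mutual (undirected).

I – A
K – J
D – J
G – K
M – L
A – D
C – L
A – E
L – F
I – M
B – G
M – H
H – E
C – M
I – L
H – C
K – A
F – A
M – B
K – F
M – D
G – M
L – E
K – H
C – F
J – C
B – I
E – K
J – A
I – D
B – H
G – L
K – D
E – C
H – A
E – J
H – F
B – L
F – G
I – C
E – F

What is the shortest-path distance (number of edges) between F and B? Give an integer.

2

One shortest route is F – L – B, which uses 2 edges, and F and B are not directly tied, so nothing shorter exists. So d(F,B) = 2.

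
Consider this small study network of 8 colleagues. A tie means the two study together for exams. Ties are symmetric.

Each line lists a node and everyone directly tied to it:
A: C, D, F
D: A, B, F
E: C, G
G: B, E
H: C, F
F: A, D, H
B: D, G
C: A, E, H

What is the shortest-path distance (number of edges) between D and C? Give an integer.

2

One shortest route is D – A – C, which uses 2 edges, and D and C are not directly tied, so nothing shorter exists. So d(D,C) = 2.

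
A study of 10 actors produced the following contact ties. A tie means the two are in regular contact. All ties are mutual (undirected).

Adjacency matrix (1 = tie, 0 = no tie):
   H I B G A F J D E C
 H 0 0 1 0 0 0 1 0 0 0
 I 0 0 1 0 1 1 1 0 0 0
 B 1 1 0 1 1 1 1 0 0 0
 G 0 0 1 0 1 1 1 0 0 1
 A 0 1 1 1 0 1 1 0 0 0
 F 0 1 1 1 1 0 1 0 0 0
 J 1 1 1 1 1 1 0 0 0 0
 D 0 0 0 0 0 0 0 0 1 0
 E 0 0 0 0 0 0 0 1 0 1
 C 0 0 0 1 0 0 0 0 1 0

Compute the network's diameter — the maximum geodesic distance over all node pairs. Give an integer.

Eccentricity of each node (its greatest distance to any other): A:4, B:4, C:3, D:5, E:4, F:4, G:3, H:5, I:5, J:4.
The maximum eccentricity is 5, realized for instance by the pair H–D via H – B – G – C – E – D. So the diameter is 5.

5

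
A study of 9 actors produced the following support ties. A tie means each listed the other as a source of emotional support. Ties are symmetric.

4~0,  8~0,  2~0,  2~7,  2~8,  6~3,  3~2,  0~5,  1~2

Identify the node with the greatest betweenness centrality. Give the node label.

2

Unnormalized betweenness of each node: 0:13, 1:0, 2:21, 3:7, 4:0, 5:0, 6:0, 7:0, 8:0.
2 has the largest value, 21, making it the main broker — the node through which the most shortest paths run.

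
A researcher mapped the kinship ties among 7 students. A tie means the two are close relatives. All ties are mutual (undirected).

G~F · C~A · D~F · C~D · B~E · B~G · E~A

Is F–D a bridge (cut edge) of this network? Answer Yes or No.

No

Even without that edge, F still reaches D via F – G – B – E – A – C – D, so the network stays connected. Not a bridge.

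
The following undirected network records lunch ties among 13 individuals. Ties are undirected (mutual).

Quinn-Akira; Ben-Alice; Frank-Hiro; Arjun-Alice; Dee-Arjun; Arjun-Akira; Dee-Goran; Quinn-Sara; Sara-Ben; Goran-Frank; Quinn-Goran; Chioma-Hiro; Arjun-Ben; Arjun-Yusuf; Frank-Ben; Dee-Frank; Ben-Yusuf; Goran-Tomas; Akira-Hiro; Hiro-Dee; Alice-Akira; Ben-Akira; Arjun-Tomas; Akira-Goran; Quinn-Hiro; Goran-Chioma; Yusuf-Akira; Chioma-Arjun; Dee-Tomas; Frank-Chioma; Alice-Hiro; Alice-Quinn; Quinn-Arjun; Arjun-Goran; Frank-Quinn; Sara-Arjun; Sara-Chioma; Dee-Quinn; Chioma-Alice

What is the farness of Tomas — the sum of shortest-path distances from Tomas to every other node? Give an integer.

21

Distances from Tomas: Akira:2, Alice:2, Arjun:1, Ben:2, Chioma:2, Dee:1, Frank:2, Goran:1, Hiro:2, Quinn:2, Sara:2, Yusuf:2.
Sum = 2 + 2 + 1 + 2 + 2 + 1 + 2 + 1 + 2 + 2 + 2 + 2 = 21.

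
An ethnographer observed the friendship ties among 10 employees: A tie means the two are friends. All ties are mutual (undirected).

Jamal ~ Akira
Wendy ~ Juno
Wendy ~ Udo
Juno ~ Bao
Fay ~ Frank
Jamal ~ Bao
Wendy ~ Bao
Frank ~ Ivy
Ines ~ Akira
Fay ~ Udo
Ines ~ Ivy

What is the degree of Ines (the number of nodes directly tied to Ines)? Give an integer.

2

Ines is directly tied to Akira and Ivy. That is 2 neighbors, so the degree of Ines is 2.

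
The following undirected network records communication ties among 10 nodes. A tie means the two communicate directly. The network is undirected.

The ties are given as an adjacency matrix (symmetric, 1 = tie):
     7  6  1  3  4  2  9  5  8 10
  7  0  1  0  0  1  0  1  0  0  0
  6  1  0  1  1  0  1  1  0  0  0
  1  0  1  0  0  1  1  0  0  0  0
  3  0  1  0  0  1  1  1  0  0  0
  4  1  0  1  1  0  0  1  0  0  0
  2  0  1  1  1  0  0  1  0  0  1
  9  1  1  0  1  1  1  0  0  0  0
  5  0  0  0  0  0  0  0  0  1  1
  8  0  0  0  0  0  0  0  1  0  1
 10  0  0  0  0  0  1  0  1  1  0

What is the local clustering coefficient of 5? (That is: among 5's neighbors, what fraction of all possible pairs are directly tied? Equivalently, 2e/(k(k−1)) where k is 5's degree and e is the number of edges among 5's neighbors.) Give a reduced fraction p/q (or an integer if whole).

1

5's neighbors: 8 and 10 (k = 2).
Possible neighbor pairs: C(2,2) = 1. Edges among them: 8–10 → e = 1.
Clustering(5) = 1/1.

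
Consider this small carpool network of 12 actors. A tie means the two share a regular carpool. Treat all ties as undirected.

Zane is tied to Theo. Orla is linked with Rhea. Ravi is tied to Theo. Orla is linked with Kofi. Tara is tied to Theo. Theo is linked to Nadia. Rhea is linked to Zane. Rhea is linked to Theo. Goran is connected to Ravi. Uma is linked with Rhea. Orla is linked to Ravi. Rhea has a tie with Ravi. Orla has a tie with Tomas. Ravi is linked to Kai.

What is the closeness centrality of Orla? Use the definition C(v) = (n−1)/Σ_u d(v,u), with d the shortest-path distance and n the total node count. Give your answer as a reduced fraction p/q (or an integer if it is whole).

Distances from Orla: Goran:2, Kai:2, Kofi:1, Nadia:3, Ravi:1, Rhea:1, Tara:3, Theo:2, Tomas:1, Uma:2, Zane:2. Sum = 20.
n = 12, so closeness = 11/20.

11/20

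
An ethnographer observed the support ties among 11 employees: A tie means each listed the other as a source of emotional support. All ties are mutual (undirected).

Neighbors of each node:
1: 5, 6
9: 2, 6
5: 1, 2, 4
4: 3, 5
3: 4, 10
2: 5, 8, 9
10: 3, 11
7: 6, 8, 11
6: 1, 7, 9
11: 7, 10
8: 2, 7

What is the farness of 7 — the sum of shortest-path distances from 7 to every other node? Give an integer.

21

Distances from 7: 1:2, 2:2, 3:3, 4:4, 5:3, 6:1, 8:1, 9:2, 10:2, 11:1.
Sum = 2 + 2 + 3 + 4 + 3 + 1 + 1 + 2 + 2 + 1 = 21.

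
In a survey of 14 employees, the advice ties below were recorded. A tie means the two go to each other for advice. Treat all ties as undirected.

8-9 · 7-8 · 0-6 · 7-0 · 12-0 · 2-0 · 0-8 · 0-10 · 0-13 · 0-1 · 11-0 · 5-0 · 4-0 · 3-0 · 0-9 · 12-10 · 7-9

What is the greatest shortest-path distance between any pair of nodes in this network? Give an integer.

Eccentricity of each node (its greatest distance to any other): 0:1, 1:2, 2:2, 3:2, 4:2, 5:2, 6:2, 7:2, 8:2, 9:2, 10:2, 11:2, 12:2, 13:2.
The maximum eccentricity is 2, realized for instance by the pair 2–5 via 2 – 0 – 5. So the diameter is 2.

2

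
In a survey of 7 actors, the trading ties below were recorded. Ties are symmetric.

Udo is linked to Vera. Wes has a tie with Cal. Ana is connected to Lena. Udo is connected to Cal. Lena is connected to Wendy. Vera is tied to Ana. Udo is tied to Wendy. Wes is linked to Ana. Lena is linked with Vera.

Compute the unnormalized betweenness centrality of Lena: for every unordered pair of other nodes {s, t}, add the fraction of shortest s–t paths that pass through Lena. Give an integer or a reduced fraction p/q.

Pairs whose geodesics pass through Lena — Wendy–Vera: 1/2; Wendy–Ana: 1; Wendy–Wes: 1/2.
All other pairs contribute 0.
Summing the contributions gives betweenness(Lena) = 2.

2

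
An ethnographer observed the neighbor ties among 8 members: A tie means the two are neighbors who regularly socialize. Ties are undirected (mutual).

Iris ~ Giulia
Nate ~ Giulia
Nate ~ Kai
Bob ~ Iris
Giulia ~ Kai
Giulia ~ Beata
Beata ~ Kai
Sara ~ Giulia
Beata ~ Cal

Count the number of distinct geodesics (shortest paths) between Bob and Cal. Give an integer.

1

The shortest distance is 4, and the only length-4 path is Bob–Iris–Giulia–Beata–Cal. So there is exactly 1 shortest path.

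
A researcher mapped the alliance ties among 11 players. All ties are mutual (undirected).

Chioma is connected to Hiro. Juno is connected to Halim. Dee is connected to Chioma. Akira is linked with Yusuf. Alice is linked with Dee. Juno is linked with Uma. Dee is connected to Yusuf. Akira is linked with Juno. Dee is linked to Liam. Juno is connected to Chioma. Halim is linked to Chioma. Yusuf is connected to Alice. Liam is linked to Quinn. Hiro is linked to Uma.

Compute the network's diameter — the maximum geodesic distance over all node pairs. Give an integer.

Eccentricity of each node (its greatest distance to any other): Akira:4, Alice:4, Chioma:3, Dee:3, Halim:4, Hiro:4, Juno:4, Liam:4, Quinn:5, Uma:5, Yusuf:3.
The maximum eccentricity is 5, realized for instance by the pair Quinn–Uma via Quinn – Liam – Dee – Chioma – Hiro – Uma. So the diameter is 5.

5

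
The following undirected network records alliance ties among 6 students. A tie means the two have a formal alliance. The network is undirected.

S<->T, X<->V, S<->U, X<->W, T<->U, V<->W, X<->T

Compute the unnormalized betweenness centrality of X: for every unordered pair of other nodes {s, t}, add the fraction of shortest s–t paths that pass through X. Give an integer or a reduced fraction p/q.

6

Pairs whose geodesics pass through X — U–W: 1; U–V: 1; S–W: 1; S–V: 1; T–W: 1; T–V: 1.
All other pairs contribute 0.
Summing the contributions gives betweenness(X) = 6.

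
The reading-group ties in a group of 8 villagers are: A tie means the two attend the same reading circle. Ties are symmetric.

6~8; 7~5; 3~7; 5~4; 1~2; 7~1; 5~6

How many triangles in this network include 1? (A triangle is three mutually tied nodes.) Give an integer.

1's neighbors are 2 and 7, but none of them are tied to each other, so no triangle contains 1.

0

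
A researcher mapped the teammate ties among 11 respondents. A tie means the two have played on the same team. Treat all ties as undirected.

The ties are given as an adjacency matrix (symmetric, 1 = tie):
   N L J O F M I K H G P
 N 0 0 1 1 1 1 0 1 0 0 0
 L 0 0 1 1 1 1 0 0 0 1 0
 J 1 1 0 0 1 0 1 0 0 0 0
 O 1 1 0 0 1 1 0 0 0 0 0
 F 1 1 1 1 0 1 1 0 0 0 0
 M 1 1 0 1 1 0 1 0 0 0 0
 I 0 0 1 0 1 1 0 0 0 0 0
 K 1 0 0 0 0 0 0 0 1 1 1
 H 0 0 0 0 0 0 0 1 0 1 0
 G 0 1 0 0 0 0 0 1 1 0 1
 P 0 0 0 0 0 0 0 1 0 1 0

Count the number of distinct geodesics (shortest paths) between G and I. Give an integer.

The shortest distance is 3. The length-3 paths are: G–L–J–I; G–L–F–I; G–L–M–I.
That gives 3 distinct shortest paths.

3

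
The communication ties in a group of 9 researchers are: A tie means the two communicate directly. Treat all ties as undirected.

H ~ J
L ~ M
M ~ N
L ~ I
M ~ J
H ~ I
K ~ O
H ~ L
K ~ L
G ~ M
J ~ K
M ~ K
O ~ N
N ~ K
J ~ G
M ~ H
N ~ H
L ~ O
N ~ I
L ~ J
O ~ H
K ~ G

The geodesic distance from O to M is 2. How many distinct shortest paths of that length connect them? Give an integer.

The shortest distance is 2. The length-2 paths are: O–L–M; O–K–M; O–N–M; O–H–M.
That gives 4 distinct shortest paths.

4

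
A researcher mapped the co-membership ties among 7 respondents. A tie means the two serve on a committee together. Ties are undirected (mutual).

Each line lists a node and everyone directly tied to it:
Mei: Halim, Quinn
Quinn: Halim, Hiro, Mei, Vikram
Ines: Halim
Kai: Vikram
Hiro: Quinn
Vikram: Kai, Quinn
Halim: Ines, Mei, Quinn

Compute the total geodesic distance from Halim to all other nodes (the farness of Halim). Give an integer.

Distances from Halim: Hiro:2, Ines:1, Kai:3, Mei:1, Quinn:1, Vikram:2.
Sum = 2 + 1 + 3 + 1 + 1 + 2 = 10.

10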